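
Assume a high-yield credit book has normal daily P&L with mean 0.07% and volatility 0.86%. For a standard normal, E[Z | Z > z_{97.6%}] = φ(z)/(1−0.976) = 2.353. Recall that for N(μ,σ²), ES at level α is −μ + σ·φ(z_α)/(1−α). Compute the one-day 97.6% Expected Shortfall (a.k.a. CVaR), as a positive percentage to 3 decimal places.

ES = −(0.07%) + 0.86% × 2.353 = 1.954%.

1.954%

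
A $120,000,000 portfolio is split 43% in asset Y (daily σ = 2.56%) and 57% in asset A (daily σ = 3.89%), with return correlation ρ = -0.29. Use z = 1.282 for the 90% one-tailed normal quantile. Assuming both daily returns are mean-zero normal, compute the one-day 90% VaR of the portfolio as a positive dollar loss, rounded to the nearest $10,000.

σ_p² = 0.43²·2.56² + 0.57²·3.89² + 2·-0.29·0.43·0.57·2.56·3.89 = 4.7125 (%²).
σ_p = √4.7125 = 2.171%.
VaR = 1.282 × 2.171% = 2.783%; on $120,000,000 that is $3,339,600.

$3,340,000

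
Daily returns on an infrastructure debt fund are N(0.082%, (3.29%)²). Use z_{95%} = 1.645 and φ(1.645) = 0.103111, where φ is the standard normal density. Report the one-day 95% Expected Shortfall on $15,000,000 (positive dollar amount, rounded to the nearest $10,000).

Tail multiplier: φ(z)/(1−α) = 0.103111 / 0.05 = 2.062.
ES = −(0.082%) + 3.29% × 2.062 = 6.702%.
On $15,000,000: 0.06702 × $15,000,000 = $1,005,300.

$1,010,000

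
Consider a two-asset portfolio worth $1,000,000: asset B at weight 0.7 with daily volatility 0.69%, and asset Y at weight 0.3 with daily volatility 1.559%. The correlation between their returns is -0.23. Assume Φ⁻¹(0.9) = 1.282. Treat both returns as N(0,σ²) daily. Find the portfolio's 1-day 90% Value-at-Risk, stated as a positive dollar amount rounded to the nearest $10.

$7,560

σ_p² = 0.7²·0.69² + 0.3²·1.559² + 2·-0.23·0.7·0.3·0.69·1.559 = 0.3481 (%²).
σ_p = √0.3481 = 0.590%.
VaR = 1.282 × 0.590% = 0.756%; on $1,000,000 that is $7,560.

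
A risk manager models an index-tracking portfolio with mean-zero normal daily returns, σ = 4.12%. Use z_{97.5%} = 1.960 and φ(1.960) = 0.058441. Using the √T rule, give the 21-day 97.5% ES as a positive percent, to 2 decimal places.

44.14%

σ_{21d} = 4.12% × √21 = 18.880%.
ES multiplier = φ(z)/(1−α) = 0.058441/0.025 = 2.338.
ES = 18.880% × 2.338 = 44.141%.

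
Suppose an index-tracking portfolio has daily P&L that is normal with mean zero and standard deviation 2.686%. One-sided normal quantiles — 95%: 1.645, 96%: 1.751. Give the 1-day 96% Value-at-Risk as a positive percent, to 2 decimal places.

VaR = z·σ = 1.751 × 2.686% = 4.703%.

4.70%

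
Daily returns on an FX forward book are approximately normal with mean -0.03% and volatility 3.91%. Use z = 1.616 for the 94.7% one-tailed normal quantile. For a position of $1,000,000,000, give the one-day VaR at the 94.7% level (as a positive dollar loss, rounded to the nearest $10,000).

VaR = −μ + z·σ = −(-0.03%) + 1.616 × 3.91% = 6.349%.
On $1,000,000,000: 0.06349 × $1,000,000,000 = $63,490,000.

$63,490,000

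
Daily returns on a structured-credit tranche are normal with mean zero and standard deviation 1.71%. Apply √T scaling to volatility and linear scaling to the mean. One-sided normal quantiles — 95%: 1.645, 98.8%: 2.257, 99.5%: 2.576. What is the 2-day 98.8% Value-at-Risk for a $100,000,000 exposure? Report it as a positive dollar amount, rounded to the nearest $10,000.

$5,460,000

σ_{2d} = 1.71% × √2 = 2.418%.
VaR = 2.257 × 2.418% = 5.457%.
On $100,000,000: 0.05457 × $100,000,000 = $5,457,000.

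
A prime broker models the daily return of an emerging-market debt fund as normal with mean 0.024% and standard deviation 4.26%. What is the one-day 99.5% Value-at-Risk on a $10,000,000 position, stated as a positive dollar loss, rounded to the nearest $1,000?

$1,095,000

At 99.5% one-sided, z = 2.576.
VaR = −μ + z·σ = −(0.024%) + 2.576 × 4.26% = 10.950%.
On $10,000,000: 0.10950 × $10,000,000 = $1,095,000.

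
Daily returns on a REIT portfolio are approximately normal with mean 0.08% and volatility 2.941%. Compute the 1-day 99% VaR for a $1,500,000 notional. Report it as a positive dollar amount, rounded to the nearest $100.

At 99% one-sided, z = 2.326.
VaR = −μ + z·σ = −(0.08%) + 2.326 × 2.941% = 6.761%.
On $1,500,000: 0.06761 × $1,500,000 = $101,415.

$101,400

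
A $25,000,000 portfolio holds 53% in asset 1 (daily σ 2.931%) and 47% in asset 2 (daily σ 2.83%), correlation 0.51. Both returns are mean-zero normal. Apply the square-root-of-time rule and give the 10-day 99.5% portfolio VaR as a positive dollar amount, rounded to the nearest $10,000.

$5,110,000

σ_p = √(0.53²·2.931² + 0.47²·2.83² + 2·0.51·0.53·0.47·2.931·2.83) = 2.508%.
σ_{10d} = 2.508% × √10 = 7.931%.
z(99.5%) = 2.576.
VaR = 2.576 × 7.931% = 20.430%; on $25,000,000 that is $5,107,500.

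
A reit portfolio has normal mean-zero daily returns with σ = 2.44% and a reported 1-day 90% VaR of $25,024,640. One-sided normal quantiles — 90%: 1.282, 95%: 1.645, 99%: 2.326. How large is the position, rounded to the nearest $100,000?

$800,000,000

VaR as a fraction of value: z·σ = 1.282 × 2.44% = 3.12808%.
Position = $25,024,640 / 0.0312808 = $800,000,000.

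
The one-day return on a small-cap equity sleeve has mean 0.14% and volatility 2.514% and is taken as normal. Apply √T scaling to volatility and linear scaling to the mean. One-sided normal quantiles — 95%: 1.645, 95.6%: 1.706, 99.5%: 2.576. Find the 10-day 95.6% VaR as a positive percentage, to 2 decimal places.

12.16%

σ_{10d} = 2.514% × √10 = 7.950%; μ_{10d} = 10 × 0.14% = 1.400%.
VaR = −(1.400%) + 1.706 × 7.950% = 12.163%.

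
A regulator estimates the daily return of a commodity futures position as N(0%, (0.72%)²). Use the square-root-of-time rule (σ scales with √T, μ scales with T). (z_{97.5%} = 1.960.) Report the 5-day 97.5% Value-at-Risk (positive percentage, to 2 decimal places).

σ_{5d} = 0.72% × √5 = 1.610%.
VaR = 1.960 × 1.610% = 3.156%.

3.16%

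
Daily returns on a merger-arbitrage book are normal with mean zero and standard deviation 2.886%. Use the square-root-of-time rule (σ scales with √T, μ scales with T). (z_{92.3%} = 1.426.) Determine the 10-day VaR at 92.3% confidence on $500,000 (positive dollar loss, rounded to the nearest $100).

σ_{10d} = 2.886% × √10 = 9.126%.
VaR = 1.426 × 9.126% = 13.014%.
On $500,000: 0.13014 × $500,000 = $65,070.

$65,100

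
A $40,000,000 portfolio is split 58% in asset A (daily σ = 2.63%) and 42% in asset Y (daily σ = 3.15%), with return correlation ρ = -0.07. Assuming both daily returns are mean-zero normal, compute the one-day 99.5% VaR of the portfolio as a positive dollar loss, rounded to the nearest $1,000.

$2,007,000

σ_p² = 0.58²·2.63² + 0.42²·3.15² + 2·-0.07·0.58·0.42·2.63·3.15 = 3.7946 (%²).
σ_p = √3.7946 = 1.948%.
At 99.5%, z = 2.576.
VaR = 2.576 × 1.948% = 5.018%; on $40,000,000 that is $2,007,200.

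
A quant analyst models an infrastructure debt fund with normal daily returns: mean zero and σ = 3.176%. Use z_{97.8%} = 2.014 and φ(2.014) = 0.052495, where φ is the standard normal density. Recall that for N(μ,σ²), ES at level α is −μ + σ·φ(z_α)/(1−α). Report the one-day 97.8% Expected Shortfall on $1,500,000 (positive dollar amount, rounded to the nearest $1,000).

$114,000

Tail multiplier: φ(z)/(1−α) = 0.052495 / 0.022 = 2.386.
ES = 3.176% × 2.386 = 7.578%.
On $1,500,000: 0.07578 × $1,500,000 = $113,670.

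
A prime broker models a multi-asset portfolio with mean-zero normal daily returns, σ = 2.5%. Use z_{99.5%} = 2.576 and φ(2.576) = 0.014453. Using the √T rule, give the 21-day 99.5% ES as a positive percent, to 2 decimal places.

σ_{21d} = 2.5% × √21 = 11.456%.
ES multiplier = φ(z)/(1−α) = 0.014453/0.005 = 2.891.
ES = 11.456% × 2.891 = 33.119%.

33.12%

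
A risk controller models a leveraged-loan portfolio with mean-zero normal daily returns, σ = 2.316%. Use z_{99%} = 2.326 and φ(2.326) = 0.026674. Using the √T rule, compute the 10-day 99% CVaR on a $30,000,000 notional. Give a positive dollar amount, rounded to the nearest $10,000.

$5,860,000

σ_{10d} = 2.316% × √10 = 7.324%.
ES multiplier = φ(z)/(1−α) = 0.026674/0.01 = 2.667.
ES = 7.324% × 2.667 = 19.533%; on $30,000,000: $5,859,900.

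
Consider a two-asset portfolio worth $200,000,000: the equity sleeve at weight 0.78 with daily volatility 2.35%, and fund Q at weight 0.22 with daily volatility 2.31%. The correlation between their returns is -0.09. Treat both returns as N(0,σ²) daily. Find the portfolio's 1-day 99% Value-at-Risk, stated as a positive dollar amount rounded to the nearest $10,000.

σ_p² = 0.78²·2.35² + 0.22²·2.31² + 2·-0.09·0.78·0.22·2.35·2.31 = 3.4505 (%²).
σ_p = √3.4505 = 1.858%.
At 99%, z = 2.326.
VaR = 2.326 × 1.858% = 4.322%; on $200,000,000 that is $8,644,000.

$8,640,000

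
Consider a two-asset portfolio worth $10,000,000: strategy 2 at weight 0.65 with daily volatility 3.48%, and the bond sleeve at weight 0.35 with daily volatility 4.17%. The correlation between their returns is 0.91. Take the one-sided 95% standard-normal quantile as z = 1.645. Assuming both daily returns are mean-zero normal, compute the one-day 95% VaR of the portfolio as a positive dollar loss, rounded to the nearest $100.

σ_p² = 0.65²·3.48² + 0.35²·4.17² + 2·0.91·0.65·0.35·3.48·4.17 = 13.2553 (%²).
σ_p = √13.2553 = 3.641%.
VaR = 1.645 × 3.641% = 5.989%; on $10,000,000 that is $598,900.

$598,900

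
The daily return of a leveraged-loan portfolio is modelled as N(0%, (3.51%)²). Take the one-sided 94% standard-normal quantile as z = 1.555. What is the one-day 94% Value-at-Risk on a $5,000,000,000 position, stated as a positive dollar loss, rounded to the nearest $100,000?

$272,900,000

VaR = z·σ = 1.555 × 3.51% = 5.458%.
On $5,000,000,000: 0.05458 × $5,000,000,000 = $272,900,000.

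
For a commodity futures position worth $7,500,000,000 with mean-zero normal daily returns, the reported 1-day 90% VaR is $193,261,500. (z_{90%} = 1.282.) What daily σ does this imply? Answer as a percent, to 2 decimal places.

VaR as a fraction: $193,261,500 / $7,500,000,000 = 2.577%.
σ = VaR / z = 2.577% / 1.282 = 2.010%.

2.01%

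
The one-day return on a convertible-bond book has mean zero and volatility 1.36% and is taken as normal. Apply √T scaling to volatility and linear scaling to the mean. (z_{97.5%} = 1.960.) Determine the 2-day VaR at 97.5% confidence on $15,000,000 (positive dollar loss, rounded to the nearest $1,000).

σ_{2d} = 1.36% × √2 = 1.923%.
VaR = 1.960 × 1.923% = 3.769%.
On $15,000,000: 0.03769 × $15,000,000 = $565,350.

$565,000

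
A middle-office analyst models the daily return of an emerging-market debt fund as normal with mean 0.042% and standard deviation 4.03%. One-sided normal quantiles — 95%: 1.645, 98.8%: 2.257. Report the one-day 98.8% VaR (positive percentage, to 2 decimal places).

VaR = −μ + z·σ = −(0.042%) + 2.257 × 4.03% = 9.054%.

9.05%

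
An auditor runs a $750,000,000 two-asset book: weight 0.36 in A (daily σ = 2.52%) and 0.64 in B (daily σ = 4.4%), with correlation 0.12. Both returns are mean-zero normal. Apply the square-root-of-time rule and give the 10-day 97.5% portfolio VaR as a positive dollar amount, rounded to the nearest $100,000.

σ_p = √(0.36²·2.52² + 0.64²·4.4² + 2·0.12·0.36·0.64·2.52·4.4) = 3.060%.
σ_{10d} = 3.060% × √10 = 9.677%.
z(97.5%) = 1.960.
VaR = 1.960 × 9.677% = 18.967%; on $750,000,000 that is $142,252,500.

$142,300,000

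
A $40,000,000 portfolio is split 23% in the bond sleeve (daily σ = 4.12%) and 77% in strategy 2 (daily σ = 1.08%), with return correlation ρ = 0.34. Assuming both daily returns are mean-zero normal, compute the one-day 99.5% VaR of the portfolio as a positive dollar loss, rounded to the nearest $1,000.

$1,502,000

σ_p² = 0.23²·4.12² + 0.77²·1.08² + 2·0.34·0.23·0.77·4.12·1.08 = 2.1254 (%²).
σ_p = √2.1254 = 1.458%.
At 99.5%, z = 2.576.
VaR = 2.576 × 1.458% = 3.756%; on $40,000,000 that is $1,502,400.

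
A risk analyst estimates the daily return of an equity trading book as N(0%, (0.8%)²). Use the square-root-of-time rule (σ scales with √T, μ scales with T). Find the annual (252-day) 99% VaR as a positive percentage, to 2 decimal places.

At 99%, z = 2.326.
σ_{252d} = 0.8% × √252 = 12.700%.
VaR = 2.326 × 12.700% = 29.540%.

29.54%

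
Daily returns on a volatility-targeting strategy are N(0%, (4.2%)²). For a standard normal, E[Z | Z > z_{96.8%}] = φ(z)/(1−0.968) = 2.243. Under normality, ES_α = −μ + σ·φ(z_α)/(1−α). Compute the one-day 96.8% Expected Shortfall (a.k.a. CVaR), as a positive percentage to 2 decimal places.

9.42%

ES = 4.2% × 2.243 = 9.421%.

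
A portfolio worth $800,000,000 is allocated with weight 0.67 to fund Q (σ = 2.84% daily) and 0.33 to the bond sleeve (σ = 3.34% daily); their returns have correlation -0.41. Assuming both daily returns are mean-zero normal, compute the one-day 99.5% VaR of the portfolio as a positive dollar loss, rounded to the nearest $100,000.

$36,400,000

σ_p² = 0.67²·2.84² + 0.33²·3.34² + 2·-0.41·0.67·0.33·2.84·3.34 = 3.1157 (%²).
σ_p = √3.1157 = 1.765%.
At 99.5%, z = 2.576.
VaR = 2.576 × 1.765% = 4.547%; on $800,000,000 that is $36,376,000.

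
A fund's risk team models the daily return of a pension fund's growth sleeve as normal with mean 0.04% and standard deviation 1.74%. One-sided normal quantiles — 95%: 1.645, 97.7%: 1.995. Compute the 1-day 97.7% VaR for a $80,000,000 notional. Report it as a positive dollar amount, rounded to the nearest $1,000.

$2,745,000

VaR = −μ + z·σ = −(0.04%) + 1.995 × 1.74% = 3.431%.
On $80,000,000: 0.03431 × $80,000,000 = $2,744,800.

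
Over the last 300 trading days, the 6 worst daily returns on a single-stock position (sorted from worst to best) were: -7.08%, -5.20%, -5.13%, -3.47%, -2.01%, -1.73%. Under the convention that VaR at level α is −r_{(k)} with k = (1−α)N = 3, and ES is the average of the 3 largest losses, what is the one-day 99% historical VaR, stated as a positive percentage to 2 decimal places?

k = 3; the 3rd lowest return is -5.13%, so VaR = 5.13%.

5.13%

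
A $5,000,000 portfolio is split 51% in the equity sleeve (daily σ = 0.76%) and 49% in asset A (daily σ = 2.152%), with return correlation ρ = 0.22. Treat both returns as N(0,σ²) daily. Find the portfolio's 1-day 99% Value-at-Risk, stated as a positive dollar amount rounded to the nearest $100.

$139,700

σ_p² = 0.51²·0.76² + 0.49²·2.152² + 2·0.22·0.51·0.49·0.76·2.152 = 1.4420 (%²).
σ_p = √1.4420 = 1.201%.
At 99%, z = 2.326.
VaR = 2.326 × 1.201% = 2.794%; on $5,000,000 that is $139,700.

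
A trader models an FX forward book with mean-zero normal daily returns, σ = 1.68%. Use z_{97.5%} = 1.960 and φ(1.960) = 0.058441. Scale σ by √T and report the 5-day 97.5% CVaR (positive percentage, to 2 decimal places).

σ_{5d} = 1.68% × √5 = 3.757%.
ES multiplier = φ(z)/(1−α) = 0.058441/0.025 = 2.338.
ES = 3.757% × 2.338 = 8.784%.

8.78%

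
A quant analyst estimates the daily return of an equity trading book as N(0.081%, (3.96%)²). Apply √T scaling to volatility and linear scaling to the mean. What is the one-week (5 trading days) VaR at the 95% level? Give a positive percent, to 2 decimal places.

At 95%, z = 1.645.
σ_{5d} = 3.96% × √5 = 8.855%; μ_{5d} = 5 × 0.081% = 0.405%.
VaR = −(0.405%) + 1.645 × 8.855% = 14.161%.

14.16%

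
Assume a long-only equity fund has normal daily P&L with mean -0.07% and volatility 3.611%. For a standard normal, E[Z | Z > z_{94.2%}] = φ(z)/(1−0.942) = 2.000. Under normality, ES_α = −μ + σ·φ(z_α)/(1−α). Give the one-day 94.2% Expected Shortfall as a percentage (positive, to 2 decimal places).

7.29%

ES = −(-0.07%) + 3.611% × 2.000 = 7.292%.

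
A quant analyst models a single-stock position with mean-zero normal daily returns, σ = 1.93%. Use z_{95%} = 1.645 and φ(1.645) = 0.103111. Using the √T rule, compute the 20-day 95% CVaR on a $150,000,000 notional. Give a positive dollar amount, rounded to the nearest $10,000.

σ_{20d} = 1.93% × √20 = 8.631%.
ES multiplier = φ(z)/(1−α) = 0.103111/0.05 = 2.062.
ES = 8.631% × 2.062 = 17.797%; on $150,000,000: $26,695,500.

$26,700,000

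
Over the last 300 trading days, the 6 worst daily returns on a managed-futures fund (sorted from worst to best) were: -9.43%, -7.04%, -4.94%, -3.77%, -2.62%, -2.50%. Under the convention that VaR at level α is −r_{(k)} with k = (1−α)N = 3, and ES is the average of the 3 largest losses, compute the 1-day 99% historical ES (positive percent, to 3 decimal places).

The 3 worst returns sum to -21.41%.
ES = −(-21.41%) / 3 = 7.1366…% ≈ 7.137%.

7.137%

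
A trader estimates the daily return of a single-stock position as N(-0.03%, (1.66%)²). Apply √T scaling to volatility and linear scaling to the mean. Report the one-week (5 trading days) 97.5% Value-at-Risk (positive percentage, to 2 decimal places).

7.43%

At 97.5%, z = 1.960.
σ_{5d} = 1.66% × √5 = 3.712%; μ_{5d} = 5 × -0.03% = -0.150%.
VaR = −(-0.150%) + 1.960 × 3.712% = 7.426%.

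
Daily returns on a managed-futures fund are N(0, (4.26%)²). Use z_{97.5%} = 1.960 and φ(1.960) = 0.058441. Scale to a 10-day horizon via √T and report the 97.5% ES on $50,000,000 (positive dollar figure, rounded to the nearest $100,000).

σ_{10d} = 4.26% × √10 = 13.471%.
ES multiplier = φ(z)/(1−α) = 0.058441/0.025 = 2.338.
ES = 13.471% × 2.338 = 31.495%; on $50,000,000: $15,747,500.

$15,700,000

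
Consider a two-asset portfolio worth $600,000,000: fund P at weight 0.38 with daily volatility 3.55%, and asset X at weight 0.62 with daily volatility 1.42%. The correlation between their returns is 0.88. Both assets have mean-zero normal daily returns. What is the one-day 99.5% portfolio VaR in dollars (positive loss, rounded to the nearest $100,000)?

$33,500,000

σ_p² = 0.38²·3.55² + 0.62²·1.42² + 2·0.88·0.38·0.62·3.55·1.42 = 4.6852 (%²).
σ_p = √4.6852 = 2.165%.
At 99.5%, z = 2.576.
VaR = 2.576 × 2.165% = 5.577%; on $600,000,000 that is $33,462,000.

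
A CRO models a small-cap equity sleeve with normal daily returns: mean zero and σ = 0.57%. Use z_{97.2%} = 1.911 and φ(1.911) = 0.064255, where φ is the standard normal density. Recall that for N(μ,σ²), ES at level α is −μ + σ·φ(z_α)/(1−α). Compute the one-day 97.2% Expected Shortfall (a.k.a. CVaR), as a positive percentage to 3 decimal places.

Tail multiplier: φ(z)/(1−α) = 0.064255 / 0.028 = 2.295.
ES = 0.57% × 2.295 = 1.308%.

1.308%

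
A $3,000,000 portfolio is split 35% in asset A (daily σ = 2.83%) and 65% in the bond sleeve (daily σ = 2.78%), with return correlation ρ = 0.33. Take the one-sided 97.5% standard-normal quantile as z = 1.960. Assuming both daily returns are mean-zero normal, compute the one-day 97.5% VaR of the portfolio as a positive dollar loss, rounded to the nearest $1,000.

$137,000

σ_p² = 0.35²·2.83² + 0.65²·2.78² + 2·0.33·0.35·0.65·2.83·2.78 = 5.4276 (%²).
σ_p = √5.4276 = 2.330%.
VaR = 1.960 × 2.330% = 4.567%; on $3,000,000 that is $137,010.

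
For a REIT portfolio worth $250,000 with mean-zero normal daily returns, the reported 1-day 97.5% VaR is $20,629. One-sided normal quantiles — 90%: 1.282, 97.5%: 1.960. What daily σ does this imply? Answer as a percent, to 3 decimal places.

4.210%

VaR as a fraction: $20,629 / $250,000 = 8.252%.
σ = VaR / z = 8.252% / 1.960 = 4.210%.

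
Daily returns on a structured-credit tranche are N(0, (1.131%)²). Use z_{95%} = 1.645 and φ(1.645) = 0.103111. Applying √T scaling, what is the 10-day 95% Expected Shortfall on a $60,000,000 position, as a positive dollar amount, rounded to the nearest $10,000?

σ_{10d} = 1.131% × √10 = 3.577%.
ES multiplier = φ(z)/(1−α) = 0.103111/0.05 = 2.062.
ES = 3.577% × 2.062 = 7.376%; on $60,000,000: $4,425,600.

$4,430,000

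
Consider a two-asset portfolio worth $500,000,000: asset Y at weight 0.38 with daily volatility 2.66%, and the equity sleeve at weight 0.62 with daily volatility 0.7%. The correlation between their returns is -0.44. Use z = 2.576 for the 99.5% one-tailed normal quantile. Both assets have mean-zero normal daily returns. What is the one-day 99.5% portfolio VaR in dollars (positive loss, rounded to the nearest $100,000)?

σ_p² = 0.38²·2.66² + 0.62²·0.7² + 2·-0.44·0.38·0.62·2.66·0.7 = 0.8240 (%²).
σ_p = √0.8240 = 0.908%.
VaR = 2.576 × 0.908% = 2.339%; on $500,000,000 that is $11,695,000.

$11,700,000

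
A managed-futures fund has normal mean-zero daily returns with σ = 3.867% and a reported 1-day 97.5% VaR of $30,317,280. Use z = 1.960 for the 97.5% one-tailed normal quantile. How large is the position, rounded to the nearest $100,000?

$400,000,000

VaR as a fraction of value: z·σ = 1.960 × 3.867% = 7.57932%.
Position = $30,317,280 / 0.0757932 = $400,000,000.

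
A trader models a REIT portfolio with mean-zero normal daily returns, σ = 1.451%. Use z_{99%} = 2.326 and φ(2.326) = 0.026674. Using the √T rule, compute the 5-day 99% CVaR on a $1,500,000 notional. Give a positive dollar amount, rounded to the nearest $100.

$129,800

σ_{5d} = 1.451% × √5 = 3.245%.
ES multiplier = φ(z)/(1−α) = 0.026674/0.01 = 2.667.
ES = 3.245% × 2.667 = 8.654%; on $1,500,000: $129,810.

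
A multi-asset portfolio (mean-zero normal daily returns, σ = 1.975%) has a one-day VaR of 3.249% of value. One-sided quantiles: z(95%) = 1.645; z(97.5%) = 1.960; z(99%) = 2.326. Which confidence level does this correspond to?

Implied z = VaR/σ = 3.249 / 1.975 = 1.645.
This matches z(95%) = 1.645.

95%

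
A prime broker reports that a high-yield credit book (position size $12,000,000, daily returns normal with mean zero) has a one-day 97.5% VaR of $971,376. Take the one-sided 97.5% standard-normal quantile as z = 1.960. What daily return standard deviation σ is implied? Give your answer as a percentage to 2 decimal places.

4.13%

VaR as a fraction: $971,376 / $12,000,000 = 8.095%.
σ = VaR / z = 8.095% / 1.960 = 4.130%.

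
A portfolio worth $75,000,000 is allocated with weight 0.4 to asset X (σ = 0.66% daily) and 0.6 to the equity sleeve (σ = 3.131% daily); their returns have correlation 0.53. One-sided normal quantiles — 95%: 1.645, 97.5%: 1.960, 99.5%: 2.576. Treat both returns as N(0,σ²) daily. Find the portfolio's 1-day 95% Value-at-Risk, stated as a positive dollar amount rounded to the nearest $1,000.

σ_p² = 0.4²·0.66² + 0.6²·3.131² + 2·0.53·0.4·0.6·0.66·3.131 = 4.1245 (%²).
σ_p = √4.1245 = 2.031%.
VaR = 1.645 × 2.031% = 3.341%; on $75,000,000 that is $2,505,750.

$2,506,000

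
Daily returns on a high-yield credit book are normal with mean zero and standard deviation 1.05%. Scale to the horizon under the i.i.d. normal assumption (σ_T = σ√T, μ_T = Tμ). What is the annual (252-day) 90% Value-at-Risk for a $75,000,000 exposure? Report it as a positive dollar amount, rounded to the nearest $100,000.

$16,000,000

At 90%, z = 1.282.
σ_{252d} = 1.05% × √252 = 16.668%.
VaR = 1.282 × 16.668% = 21.368%.
On $75,000,000: 0.21368 × $75,000,000 = $16,026,000.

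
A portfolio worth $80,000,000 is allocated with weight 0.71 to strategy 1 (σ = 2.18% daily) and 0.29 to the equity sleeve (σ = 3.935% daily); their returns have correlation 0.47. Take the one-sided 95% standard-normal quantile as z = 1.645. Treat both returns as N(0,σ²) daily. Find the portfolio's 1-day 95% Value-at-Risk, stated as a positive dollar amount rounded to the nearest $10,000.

σ_p² = 0.71²·2.18² + 0.29²·3.935² + 2·0.47·0.71·0.29·2.18·3.935 = 5.3582 (%²).
σ_p = √5.3582 = 2.315%.
VaR = 1.645 × 2.315% = 3.808%; on $80,000,000 that is $3,046,400.

$3,050,000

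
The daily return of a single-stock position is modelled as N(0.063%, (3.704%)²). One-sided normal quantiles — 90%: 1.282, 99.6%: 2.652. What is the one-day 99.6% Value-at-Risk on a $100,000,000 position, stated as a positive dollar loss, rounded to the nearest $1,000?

VaR = −μ + z·σ = −(0.063%) + 2.652 × 3.704% = 9.760%.
On $100,000,000: 0.09760 × $100,000,000 = $9,760,000.

$9,760,000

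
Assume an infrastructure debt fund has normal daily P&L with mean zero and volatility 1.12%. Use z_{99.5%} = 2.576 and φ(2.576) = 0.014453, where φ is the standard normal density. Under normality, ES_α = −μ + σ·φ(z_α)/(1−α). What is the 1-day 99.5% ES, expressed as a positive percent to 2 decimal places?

Tail multiplier: φ(z)/(1−α) = 0.014453 / 0.005 = 2.891.
ES = 1.12% × 2.891 = 3.238%.

3.24%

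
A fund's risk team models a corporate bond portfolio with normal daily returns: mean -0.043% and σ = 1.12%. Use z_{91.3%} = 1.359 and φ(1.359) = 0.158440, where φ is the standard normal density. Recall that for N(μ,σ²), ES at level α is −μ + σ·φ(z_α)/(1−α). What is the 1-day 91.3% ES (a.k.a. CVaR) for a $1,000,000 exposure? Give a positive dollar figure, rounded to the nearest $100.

$20,800

Tail multiplier: φ(z)/(1−α) = 0.158440 / 0.087 = 1.821.
ES = −(-0.043%) + 1.12% × 1.821 = 2.083%.
On $1,000,000: 0.02083 × $1,000,000 = $20,830.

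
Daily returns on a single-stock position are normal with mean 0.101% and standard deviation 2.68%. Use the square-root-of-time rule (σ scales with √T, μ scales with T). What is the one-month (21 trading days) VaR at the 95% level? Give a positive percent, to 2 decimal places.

At 95%, z = 1.645.
σ_{21d} = 2.68% × √21 = 12.281%; μ_{21d} = 21 × 0.101% = 2.121%.
VaR = −(2.121%) + 1.645 × 12.281% = 18.081%.

18.08%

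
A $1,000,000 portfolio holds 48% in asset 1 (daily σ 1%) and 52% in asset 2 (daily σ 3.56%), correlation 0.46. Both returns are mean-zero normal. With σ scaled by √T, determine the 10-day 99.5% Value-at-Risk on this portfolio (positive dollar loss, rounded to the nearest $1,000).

σ_p = √(0.48²·1² + 0.52²·3.56² + 2·0.46·0.48·0.52·1·3.56) = 2.115%.
σ_{10d} = 2.115% × √10 = 6.688%.
z(99.5%) = 2.576.
VaR = 2.576 × 6.688% = 17.228%; on $1,000,000 that is $172,280.

$172,000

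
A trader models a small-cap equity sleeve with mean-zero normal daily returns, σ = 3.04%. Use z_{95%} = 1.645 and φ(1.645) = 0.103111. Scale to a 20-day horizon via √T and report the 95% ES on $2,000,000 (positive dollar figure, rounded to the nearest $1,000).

$561,000

σ_{20d} = 3.04% × √20 = 13.595%.
ES multiplier = φ(z)/(1−α) = 0.103111/0.05 = 2.062.
ES = 13.595% × 2.062 = 28.033%; on $2,000,000: $560,660.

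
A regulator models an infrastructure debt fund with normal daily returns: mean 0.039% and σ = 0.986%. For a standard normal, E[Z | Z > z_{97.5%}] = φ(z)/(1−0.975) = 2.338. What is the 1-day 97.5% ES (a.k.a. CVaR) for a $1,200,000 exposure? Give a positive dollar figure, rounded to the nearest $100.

$27,200

ES = −(0.039%) + 0.986% × 2.338 = 2.266%.
On $1,200,000: 0.02266 × $1,200,000 = $27,192.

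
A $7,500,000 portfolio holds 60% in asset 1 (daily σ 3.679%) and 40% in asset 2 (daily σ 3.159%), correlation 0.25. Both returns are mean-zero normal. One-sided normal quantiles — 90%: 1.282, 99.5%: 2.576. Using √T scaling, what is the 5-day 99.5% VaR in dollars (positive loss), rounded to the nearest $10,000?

σ_p = √(0.6²·3.679² + 0.4²·3.159² + 2·0.25·0.6·0.4·3.679·3.159) = 2.804%.
σ_{5d} = 2.804% × √5 = 6.270%.
VaR = 2.576 × 6.270% = 16.152%; on $7,500,000 that is $1,211,400.

$1,210,000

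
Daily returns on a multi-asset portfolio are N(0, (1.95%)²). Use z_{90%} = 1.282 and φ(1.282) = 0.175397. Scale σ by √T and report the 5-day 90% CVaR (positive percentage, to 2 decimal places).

σ_{5d} = 1.95% × √5 = 4.360%.
ES multiplier = φ(z)/(1−α) = 0.175397/0.1 = 1.754.
ES = 4.360% × 1.754 = 7.647%.

7.65%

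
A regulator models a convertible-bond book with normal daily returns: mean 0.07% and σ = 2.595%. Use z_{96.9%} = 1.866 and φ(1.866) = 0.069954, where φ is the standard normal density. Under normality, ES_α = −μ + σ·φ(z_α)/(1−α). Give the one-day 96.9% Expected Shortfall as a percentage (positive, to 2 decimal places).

Tail multiplier: φ(z)/(1−α) = 0.069954 / 0.031 = 2.257.
ES = −(0.07%) + 2.595% × 2.257 = 5.787%.

5.79%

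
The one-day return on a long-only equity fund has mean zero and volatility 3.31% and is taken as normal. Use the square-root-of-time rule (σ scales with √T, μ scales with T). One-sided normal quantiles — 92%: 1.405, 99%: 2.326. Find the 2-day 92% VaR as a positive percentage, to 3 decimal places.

σ_{2d} = 3.31% × √2 = 4.681%.
VaR = 1.405 × 4.681% = 6.577%.

6.577%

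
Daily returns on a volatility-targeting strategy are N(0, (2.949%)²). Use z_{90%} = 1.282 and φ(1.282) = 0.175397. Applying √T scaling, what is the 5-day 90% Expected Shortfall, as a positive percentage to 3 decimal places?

σ_{5d} = 2.949% × √5 = 6.594%.
ES multiplier = φ(z)/(1−α) = 0.175397/0.1 = 1.754.
ES = 6.594% × 1.754 = 11.566%.

11.566%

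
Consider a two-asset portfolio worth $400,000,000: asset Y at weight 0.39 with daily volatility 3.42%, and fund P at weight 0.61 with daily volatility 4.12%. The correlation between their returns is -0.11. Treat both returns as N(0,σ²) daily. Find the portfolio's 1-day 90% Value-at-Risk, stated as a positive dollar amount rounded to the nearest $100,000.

σ_p² = 0.39²·3.42² + 0.61²·4.12² + 2·-0.11·0.39·0.61·3.42·4.12 = 7.3577 (%²).
σ_p = √7.3577 = 2.713%.
At 90%, z = 1.282.
VaR = 1.282 × 2.713% = 3.478%; on $400,000,000 that is $13,912,000.

$13,900,000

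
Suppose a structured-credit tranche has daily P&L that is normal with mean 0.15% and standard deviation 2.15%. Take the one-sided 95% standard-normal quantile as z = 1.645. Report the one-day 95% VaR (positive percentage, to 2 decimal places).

VaR = −μ + z·σ = −(0.15%) + 1.645 × 2.15% = 3.387%.

3.39%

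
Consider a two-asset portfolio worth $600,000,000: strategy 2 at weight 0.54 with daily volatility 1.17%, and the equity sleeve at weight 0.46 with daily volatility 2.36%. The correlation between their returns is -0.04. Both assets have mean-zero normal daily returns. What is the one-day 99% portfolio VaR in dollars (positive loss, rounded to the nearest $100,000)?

$17,200,000

σ_p² = 0.54²·1.17² + 0.46²·2.36² + 2·-0.04·0.54·0.46·1.17·2.36 = 1.5228 (%²).
σ_p = √1.5228 = 1.234%.
At 99%, z = 2.326.
VaR = 2.326 × 1.234% = 2.870%; on $600,000,000 that is $17,220,000.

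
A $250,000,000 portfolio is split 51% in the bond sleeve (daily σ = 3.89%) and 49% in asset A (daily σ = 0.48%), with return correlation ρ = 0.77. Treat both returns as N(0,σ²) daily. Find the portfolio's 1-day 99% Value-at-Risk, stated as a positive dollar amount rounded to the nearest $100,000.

σ_p² = 0.51²·3.89² + 0.49²·0.48² + 2·0.77·0.51·0.49·3.89·0.48 = 4.7098 (%²).
σ_p = √4.7098 = 2.170%.
At 99%, z = 2.326.
VaR = 2.326 × 2.170% = 5.047%; on $250,000,000 that is $12,617,500.

$12,600,000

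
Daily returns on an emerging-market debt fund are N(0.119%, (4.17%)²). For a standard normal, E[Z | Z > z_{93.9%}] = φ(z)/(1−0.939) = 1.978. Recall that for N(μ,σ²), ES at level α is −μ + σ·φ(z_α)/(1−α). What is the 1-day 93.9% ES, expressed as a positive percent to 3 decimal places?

ES = −(0.119%) + 4.17% × 1.978 = 8.129%.

8.129%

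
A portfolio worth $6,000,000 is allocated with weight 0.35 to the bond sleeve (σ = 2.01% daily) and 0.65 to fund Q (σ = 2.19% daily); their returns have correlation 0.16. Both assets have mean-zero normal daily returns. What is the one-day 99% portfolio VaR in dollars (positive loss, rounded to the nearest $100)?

σ_p² = 0.35²·2.01² + 0.65²·2.19² + 2·0.16·0.35·0.65·2.01·2.19 = 2.8417 (%²).
σ_p = √2.8417 = 1.686%.
At 99%, z = 2.326.
VaR = 2.326 × 1.686% = 3.922%; on $6,000,000 that is $235,320.

$235,300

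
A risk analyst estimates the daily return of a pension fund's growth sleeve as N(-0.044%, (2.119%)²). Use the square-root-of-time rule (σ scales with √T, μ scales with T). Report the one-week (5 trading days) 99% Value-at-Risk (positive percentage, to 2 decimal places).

11.24%

At 99%, z = 2.326.
σ_{5d} = 2.119% × √5 = 4.738%; μ_{5d} = 5 × -0.044% = -0.220%.
VaR = −(-0.220%) + 2.326 × 4.738% = 11.241%.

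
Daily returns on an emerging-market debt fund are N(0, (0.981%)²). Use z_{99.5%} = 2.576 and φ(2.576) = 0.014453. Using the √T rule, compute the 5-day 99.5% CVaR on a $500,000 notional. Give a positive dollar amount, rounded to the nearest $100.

$31,700

σ_{5d} = 0.981% × √5 = 2.194%.
ES multiplier = φ(z)/(1−α) = 0.014453/0.005 = 2.891.
ES = 2.194% × 2.891 = 6.343%; on $500,000: $31,715.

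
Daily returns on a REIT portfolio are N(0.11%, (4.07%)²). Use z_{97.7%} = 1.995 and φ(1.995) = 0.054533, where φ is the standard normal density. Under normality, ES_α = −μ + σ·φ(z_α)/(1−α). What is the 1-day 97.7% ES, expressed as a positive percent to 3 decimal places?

9.540%

Tail multiplier: φ(z)/(1−α) = 0.054533 / 0.023 = 2.371.
ES = −(0.11%) + 4.07% × 2.371 = 9.540%.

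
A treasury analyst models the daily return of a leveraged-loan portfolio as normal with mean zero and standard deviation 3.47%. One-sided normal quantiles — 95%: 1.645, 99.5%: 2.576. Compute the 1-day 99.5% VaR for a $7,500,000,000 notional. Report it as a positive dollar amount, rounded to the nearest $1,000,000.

$670,000,000

VaR = z·σ = 2.576 × 3.47% = 8.939%.
On $7,500,000,000: 0.08939 × $7,500,000,000 = $670,425,000.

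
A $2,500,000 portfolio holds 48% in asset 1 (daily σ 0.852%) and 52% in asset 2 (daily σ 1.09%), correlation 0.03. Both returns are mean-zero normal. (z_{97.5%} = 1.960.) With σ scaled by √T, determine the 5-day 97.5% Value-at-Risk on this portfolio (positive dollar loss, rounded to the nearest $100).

σ_p = √(0.48²·0.852² + 0.52²·1.09² + 2·0.03·0.48·0.52·0.852·1.09) = 0.709%.
σ_{5d} = 0.709% × √5 = 1.585%.
VaR = 1.960 × 1.585% = 3.107%; on $2,500,000 that is $77,675.

$77,700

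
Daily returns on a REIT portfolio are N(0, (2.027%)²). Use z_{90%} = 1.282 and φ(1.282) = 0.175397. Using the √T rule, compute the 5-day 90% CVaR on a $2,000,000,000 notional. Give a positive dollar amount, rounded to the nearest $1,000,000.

$159,000,000

σ_{5d} = 2.027% × √5 = 4.533%.
ES multiplier = φ(z)/(1−α) = 0.175397/0.1 = 1.754.
ES = 4.533% × 1.754 = 7.951%; on $2,000,000,000: $159,020,000.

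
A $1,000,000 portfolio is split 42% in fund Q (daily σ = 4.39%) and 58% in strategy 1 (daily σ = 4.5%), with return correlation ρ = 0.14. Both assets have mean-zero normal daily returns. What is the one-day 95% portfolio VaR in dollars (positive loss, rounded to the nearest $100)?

$55,900

σ_p² = 0.42²·4.39² + 0.58²·4.5² + 2·0.14·0.42·0.58·4.39·4.5 = 11.5591 (%²).
σ_p = √11.5591 = 3.400%.
At 95%, z = 1.645.
VaR = 1.645 × 3.400% = 5.593%; on $1,000,000 that is $55,930.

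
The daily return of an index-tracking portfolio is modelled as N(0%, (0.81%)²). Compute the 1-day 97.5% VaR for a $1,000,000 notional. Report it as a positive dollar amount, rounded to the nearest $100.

$15,900

At 97.5% one-sided, z = 1.960.
VaR = z·σ = 1.960 × 0.81% = 1.588%.
On $1,000,000: 0.01588 × $1,000,000 = $15,880.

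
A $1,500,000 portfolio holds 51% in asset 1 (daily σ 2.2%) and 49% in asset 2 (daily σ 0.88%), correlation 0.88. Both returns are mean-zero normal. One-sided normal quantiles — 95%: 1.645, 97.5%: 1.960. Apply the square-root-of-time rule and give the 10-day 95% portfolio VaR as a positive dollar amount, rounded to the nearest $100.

σ_p = √(0.51²·2.2² + 0.49²·0.88² + 2·0.88·0.51·0.49·2.2·0.88) = 1.515%.
σ_{10d} = 1.515% × √10 = 4.791%.
VaR = 1.645 × 4.791% = 7.881%; on $1,500,000 that is $118,215.

$118,200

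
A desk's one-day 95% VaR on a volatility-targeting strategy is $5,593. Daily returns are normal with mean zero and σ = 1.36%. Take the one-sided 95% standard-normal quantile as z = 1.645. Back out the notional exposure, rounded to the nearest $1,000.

VaR as a fraction of value: z·σ = 1.645 × 1.36% = 2.2372%.
Position = $5,593 / 0.022372 = $250,000.

$250,000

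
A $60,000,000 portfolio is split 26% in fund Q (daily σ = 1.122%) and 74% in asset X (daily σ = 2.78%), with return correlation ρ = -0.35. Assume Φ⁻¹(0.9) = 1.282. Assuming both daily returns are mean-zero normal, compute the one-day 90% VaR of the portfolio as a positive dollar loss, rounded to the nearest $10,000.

$1,520,000

σ_p² = 0.26²·1.122² + 0.74²·2.78² + 2·-0.35·0.26·0.74·1.122·2.78 = 3.8971 (%²).
σ_p = √3.8971 = 1.974%.
VaR = 1.282 × 1.974% = 2.531%; on $60,000,000 that is $1,518,600.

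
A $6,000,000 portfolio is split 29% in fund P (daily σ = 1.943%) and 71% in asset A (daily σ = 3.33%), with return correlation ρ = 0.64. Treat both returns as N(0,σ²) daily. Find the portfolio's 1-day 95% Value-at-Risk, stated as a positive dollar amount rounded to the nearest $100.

$272,300

σ_p² = 0.29²·1.943² + 0.71²·3.33² + 2·0.64·0.29·0.71·1.943·3.33 = 7.6126 (%²).
σ_p = √7.6126 = 2.759%.
At 95%, z = 1.645.
VaR = 1.645 × 2.759% = 4.539%; on $6,000,000 that is $272,340.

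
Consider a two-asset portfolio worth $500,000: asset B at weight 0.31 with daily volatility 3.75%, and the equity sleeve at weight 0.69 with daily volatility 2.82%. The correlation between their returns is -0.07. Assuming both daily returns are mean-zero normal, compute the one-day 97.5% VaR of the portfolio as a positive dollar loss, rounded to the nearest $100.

σ_p² = 0.31²·3.75² + 0.69²·2.82² + 2·-0.07·0.31·0.69·3.75·2.82 = 4.8209 (%²).
σ_p = √4.8209 = 2.196%.
At 97.5%, z = 1.960.
VaR = 1.960 × 2.196% = 4.304%; on $500,000 that is $21,520.

$21,500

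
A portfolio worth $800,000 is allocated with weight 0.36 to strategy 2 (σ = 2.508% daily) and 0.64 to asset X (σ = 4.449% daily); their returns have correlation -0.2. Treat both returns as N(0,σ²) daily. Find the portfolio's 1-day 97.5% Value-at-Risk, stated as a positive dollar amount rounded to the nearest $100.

$44,100

σ_p² = 0.36²·2.508² + 0.64²·4.449² + 2·-0.2·0.36·0.64·2.508·4.449 = 7.8943 (%²).
σ_p = √7.8943 = 2.810%.
At 97.5%, z = 1.960.
VaR = 1.960 × 2.810% = 5.508%; on $800,000 that is $44,064.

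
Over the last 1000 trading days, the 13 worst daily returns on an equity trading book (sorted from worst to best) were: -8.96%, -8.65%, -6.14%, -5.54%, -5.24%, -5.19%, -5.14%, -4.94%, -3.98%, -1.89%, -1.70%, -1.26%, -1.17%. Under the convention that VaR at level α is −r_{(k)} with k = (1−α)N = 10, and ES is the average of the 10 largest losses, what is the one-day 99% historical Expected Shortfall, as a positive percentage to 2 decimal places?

The 10 worst returns sum to -55.67%.
ES = −(-55.67%) / 10 = 5.567% ≈ 5.57%.

5.57%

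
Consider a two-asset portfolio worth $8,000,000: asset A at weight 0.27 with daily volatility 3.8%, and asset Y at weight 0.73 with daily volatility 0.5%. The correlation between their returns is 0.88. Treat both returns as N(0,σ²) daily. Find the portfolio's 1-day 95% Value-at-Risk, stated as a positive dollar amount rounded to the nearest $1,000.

$179,000

σ_p² = 0.27²·3.8² + 0.73²·0.5² + 2·0.88·0.27·0.73·3.8·0.5 = 1.8450 (%²).
σ_p = √1.8450 = 1.358%.
At 95%, z = 1.645.
VaR = 1.645 × 1.358% = 2.234%; on $8,000,000 that is $178,720.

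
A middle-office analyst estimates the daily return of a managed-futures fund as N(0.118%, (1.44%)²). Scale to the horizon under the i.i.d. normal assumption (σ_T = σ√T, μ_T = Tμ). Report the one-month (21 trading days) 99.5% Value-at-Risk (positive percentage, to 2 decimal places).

14.52%

At 99.5%, z = 2.576.
σ_{21d} = 1.44% × √21 = 6.599%; μ_{21d} = 21 × 0.118% = 2.478%.
VaR = −(2.478%) + 2.576 × 6.599% = 14.521%.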